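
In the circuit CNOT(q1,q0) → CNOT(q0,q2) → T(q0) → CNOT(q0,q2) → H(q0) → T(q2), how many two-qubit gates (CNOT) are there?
3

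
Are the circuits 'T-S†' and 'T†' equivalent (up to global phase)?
Yes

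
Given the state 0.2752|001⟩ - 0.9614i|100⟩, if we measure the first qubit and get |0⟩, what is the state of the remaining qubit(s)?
|01⟩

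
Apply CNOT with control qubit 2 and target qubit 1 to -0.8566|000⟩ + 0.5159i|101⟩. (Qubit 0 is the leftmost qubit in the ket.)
-0.8566|000⟩ + 0.5159i|111⟩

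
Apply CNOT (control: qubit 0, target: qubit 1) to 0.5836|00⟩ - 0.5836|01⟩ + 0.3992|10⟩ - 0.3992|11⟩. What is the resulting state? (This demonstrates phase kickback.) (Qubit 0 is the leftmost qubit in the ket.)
0.5836|00⟩ - 0.5836|01⟩ - 0.3992|10⟩ + 0.3992|11⟩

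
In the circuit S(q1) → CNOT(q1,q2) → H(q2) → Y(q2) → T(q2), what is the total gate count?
5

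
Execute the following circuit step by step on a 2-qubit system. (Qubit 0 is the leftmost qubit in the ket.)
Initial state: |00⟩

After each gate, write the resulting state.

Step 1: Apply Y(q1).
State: i|01⟩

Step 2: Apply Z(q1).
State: -i|01⟩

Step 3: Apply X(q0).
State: -i|11⟩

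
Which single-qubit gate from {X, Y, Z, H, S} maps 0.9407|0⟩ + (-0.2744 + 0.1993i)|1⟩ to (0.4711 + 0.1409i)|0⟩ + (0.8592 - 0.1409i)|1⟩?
H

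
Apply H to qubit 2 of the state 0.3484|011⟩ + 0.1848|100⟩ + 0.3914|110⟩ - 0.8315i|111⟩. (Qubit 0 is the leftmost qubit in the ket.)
0.2464|010⟩ - 0.2464|011⟩ + 0.1307|100⟩ + 0.1307|101⟩ + (0.2768 - 0.588i)|110⟩ + (0.2768 + 0.588i)|111⟩

H on qubit 2 mixes each pair of kets that differ only in qubit 2: amplitudes (a, b) of (|…0…⟩, |…1…⟩) become ((a + b)/√2, (a − b)/√2). Kets absent from the input have amplitude 0.
(|010⟩, |011⟩): (a, b) = (0, 0.3484) → (0.2464, -0.2464)
(|100⟩, |101⟩): (a, b) = (0.1848, 0) → (0.1307, 0.1307)
(|110⟩, |111⟩): (a, b) = (0.3914, -0.8315i) → ((0.2768 - 0.588i), (0.2768 + 0.588i))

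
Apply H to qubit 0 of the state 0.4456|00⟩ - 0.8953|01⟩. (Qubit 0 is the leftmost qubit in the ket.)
0.3151|00⟩ - 0.6331|01⟩ + 0.3151|10⟩ - 0.6331|11⟩

H on qubit 0 mixes each pair of kets that differ only in qubit 0: amplitudes (a, b) of (|…0…⟩, |…1…⟩) become ((a + b)/√2, (a − b)/√2). Kets absent from the input have amplitude 0.
(|00⟩, |10⟩): (a, b) = (0.4456, 0) → (0.3151, 0.3151)
(|01⟩, |11⟩): (a, b) = (-0.8953, 0) → (-0.6331, -0.6331)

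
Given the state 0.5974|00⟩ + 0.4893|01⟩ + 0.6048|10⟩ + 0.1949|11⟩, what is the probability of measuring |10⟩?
0.3658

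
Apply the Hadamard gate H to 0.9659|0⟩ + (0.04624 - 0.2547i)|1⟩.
(0.7157 - 0.1801i)|0⟩ + (0.6503 + 0.1801i)|1⟩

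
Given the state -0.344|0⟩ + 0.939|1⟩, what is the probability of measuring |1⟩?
0.8817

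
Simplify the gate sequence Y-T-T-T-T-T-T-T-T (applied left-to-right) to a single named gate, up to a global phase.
Y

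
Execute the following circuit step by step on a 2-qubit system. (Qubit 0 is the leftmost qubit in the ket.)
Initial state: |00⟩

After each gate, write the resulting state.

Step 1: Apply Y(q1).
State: i|01⟩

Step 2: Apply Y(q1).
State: |00⟩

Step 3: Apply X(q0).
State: |10⟩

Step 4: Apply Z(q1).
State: |10⟩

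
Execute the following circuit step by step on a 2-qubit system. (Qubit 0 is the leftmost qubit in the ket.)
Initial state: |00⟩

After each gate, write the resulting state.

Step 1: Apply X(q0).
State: |10⟩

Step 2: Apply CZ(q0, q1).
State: |10⟩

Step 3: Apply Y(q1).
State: i|11⟩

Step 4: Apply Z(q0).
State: -i|11⟩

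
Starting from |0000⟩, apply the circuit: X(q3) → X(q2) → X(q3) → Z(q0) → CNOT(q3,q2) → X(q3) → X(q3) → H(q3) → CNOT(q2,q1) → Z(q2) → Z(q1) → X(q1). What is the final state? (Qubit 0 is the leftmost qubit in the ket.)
1/√2|0010⟩ + 1/√2|0011⟩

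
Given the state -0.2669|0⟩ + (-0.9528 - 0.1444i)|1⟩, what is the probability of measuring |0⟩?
0.07124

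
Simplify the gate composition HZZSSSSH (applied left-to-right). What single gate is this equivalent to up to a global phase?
I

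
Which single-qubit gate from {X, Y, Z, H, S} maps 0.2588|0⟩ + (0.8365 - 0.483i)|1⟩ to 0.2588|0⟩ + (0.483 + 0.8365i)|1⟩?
S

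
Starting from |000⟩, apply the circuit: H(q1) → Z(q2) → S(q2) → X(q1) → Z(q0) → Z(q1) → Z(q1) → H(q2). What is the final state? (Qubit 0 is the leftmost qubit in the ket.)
1/2|000⟩ + 1/2|001⟩ + 1/2|010⟩ + 1/2|011⟩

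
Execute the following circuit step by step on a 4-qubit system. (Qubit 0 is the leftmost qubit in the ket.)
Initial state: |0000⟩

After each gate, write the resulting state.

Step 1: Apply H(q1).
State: 1/√2|0000⟩ + 1/√2|0100⟩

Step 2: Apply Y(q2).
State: (1/√2)i|0010⟩ + (1/√2)i|0110⟩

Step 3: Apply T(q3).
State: (1/√2)i|0010⟩ + (1/√2)i|0110⟩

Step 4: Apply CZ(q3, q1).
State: (1/√2)i|0010⟩ + (1/√2)i|0110⟩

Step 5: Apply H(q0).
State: (1/2)i|0010⟩ + (1/2)i|0110⟩ + (1/2)i|1010⟩ + (1/2)i|1110⟩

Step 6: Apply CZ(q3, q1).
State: (1/2)i|0010⟩ + (1/2)i|0110⟩ + (1/2)i|1010⟩ + (1/2)i|1110⟩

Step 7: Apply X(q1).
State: (1/2)i|0010⟩ + (1/2)i|0110⟩ + (1/2)i|1010⟩ + (1/2)i|1110⟩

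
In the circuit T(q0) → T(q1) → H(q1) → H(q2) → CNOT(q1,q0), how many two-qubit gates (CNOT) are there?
1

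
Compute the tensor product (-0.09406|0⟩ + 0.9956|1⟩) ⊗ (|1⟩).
-0.09406|01⟩ + 0.9956|11⟩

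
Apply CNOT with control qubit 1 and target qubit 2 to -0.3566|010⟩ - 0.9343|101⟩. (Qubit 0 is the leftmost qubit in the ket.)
-0.3566|011⟩ - 0.9343|101⟩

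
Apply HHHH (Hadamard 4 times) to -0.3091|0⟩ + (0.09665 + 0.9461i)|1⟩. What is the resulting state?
-0.3091|0⟩ + (0.09665 + 0.9461i)|1⟩

H² = I, so an even number of Hadamards cancels: H^4 = I and the state is unchanged.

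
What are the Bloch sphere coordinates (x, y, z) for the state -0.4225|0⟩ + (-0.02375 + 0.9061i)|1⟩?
(0.02007, -0.7657, -0.6431)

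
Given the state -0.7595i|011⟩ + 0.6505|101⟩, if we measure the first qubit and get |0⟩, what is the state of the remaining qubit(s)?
-i|11⟩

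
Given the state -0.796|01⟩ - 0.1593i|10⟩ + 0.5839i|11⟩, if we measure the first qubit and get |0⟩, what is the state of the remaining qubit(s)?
-|1⟩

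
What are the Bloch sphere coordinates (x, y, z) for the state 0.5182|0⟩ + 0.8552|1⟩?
(0.8863, 0, -0.4628)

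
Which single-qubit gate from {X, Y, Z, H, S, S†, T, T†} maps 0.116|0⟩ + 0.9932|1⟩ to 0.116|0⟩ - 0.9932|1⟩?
Z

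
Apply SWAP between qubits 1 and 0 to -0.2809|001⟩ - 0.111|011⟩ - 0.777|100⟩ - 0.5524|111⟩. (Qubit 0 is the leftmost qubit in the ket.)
-0.2809|001⟩ - 0.777|010⟩ - 0.111|101⟩ - 0.5524|111⟩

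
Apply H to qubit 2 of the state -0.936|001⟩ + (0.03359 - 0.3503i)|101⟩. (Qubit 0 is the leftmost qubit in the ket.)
-0.6619|000⟩ + 0.6619|001⟩ + (0.02375 - 0.2477i)|100⟩ + (-0.02375 + 0.2477i)|101⟩

H on qubit 2 mixes each pair of kets that differ only in qubit 2: amplitudes (a, b) of (|…0…⟩, |…1…⟩) become ((a + b)/√2, (a − b)/√2). Kets absent from the input have amplitude 0.
(|000⟩, |001⟩): (a, b) = (0, -0.936) → (-0.6619, 0.6619)
(|100⟩, |101⟩): (a, b) = (0, (0.03359 - 0.3503i)) → ((0.02375 - 0.2477i), (-0.02375 + 0.2477i))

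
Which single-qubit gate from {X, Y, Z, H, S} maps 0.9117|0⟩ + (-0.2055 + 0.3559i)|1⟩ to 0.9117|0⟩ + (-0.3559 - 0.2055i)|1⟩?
S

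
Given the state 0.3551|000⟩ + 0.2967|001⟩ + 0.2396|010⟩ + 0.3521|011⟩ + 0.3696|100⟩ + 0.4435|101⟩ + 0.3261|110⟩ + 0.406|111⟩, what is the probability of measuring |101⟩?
0.1967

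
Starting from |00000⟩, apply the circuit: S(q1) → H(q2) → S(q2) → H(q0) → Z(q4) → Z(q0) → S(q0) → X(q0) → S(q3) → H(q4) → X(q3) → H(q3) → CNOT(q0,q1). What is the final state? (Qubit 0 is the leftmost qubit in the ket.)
-0.25i|00000⟩ - 0.25i|00001⟩ + 0.25i|00010⟩ + 0.25i|00011⟩ + 0.25|00100⟩ + 0.25|00101⟩ - 0.25|00110⟩ - 0.25|00111⟩ + 0.25|11000⟩ + 0.25|11001⟩ - 0.25|11010⟩ - 0.25|11011⟩ + 0.25i|11100⟩ + 0.25i|11101⟩ - 0.25i|11110⟩ - 0.25i|11111⟩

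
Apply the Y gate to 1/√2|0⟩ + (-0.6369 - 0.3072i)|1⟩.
(-0.3072 + 0.6369i)|0⟩ + (1/√2)i|1⟩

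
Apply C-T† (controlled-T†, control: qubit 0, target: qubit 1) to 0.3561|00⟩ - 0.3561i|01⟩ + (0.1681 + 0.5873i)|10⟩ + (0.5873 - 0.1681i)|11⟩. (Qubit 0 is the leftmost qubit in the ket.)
0.3561|00⟩ - 0.3561i|01⟩ + (0.1681 + 0.5873i)|10⟩ + (0.2964 - 0.5341i)|11⟩

C-T† leaves the control-|0⟩ kets |00⟩, |01⟩ unchanged and applies T† to qubit 1 on the control-|1⟩ pair (|10⟩, |11⟩).
T† = [[1, 0], [0, (1/√2 - (1/√2)i)]].
With a = amp(|10⟩) = (0.1681 + 0.5873i) and b = amp(|11⟩) = (0.5873 - 0.1681i):
new amp(|10⟩) = (1)·a = (0.1681 + 0.5873i)
new amp(|11⟩) = (1/√2 - (1/√2)i)·b = (0.2964 - 0.5341i)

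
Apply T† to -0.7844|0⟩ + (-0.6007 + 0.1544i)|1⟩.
-0.7844|0⟩ + (-0.3156 + 0.5339i)|1⟩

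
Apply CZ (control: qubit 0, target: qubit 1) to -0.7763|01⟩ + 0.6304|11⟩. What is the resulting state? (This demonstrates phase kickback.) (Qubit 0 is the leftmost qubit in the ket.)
-0.7763|01⟩ - 0.6304|11⟩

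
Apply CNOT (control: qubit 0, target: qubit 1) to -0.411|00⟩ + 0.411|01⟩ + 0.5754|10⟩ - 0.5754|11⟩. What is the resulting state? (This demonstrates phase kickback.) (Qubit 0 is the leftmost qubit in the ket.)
-0.411|00⟩ + 0.411|01⟩ - 0.5754|10⟩ + 0.5754|11⟩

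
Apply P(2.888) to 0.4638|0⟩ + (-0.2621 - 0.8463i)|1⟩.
0.4638|0⟩ + (0.466 + 0.7535i)|1⟩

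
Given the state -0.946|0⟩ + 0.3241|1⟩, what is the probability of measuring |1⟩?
0.105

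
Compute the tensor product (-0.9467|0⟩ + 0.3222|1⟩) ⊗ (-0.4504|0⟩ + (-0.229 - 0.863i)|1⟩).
0.4264|00⟩ + (0.2168 + 0.817i)|01⟩ - 0.1451|10⟩ + (-0.07378 - 0.2781i)|11⟩

amp(|b₁b₂…⟩) = product of the factor amplitudes for bits b₁, b₂, …; only kets whose every factor amplitude is nonzero survive.
|00⟩: (-0.9467)(-0.4504) = 0.4264
|01⟩: (-0.9467)(-0.229 - 0.863i) = (0.2168 + 0.817i)
|10⟩: (0.3222)(-0.4504) = -0.1451
|11⟩: (0.3222)(-0.229 - 0.863i) = (-0.07378 - 0.2781i)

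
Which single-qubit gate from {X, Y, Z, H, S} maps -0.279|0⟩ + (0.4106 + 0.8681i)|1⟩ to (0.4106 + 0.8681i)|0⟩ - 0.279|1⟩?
X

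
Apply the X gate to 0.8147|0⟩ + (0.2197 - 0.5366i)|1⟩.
(0.2197 - 0.5366i)|0⟩ + 0.8147|1⟩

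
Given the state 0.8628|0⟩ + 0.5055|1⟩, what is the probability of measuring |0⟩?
0.7444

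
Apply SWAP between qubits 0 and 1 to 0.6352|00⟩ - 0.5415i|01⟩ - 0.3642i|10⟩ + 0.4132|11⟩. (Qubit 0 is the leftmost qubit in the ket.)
0.6352|00⟩ - 0.3642i|01⟩ - 0.5415i|10⟩ + 0.4132|11⟩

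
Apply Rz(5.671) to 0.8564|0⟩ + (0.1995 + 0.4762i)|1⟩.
(-0.8166 - 0.2581i)|0⟩ + (-0.3337 - 0.3939i)|1⟩

Rz(5.671) = [[e^(−iθ/2), 0], [0, e^(iθ/2)]] with e^(±iθ/2) = cos(θ/2) ± i·sin(θ/2); θ = 5.671, cos(θ/2) ≈ -0.953518, sin(θ/2) ≈ 0.301335.
With a = amp(|0⟩) = 0.8564 and b = amp(|1⟩) = (0.1995 + 0.4762i):
new amp(|0⟩) = (-0.953518 - 0.301335i)·a = (-0.8166 - 0.2581i)
new amp(|1⟩) = (-0.953518 + 0.301335i)·b = (-0.3337 - 0.3939i)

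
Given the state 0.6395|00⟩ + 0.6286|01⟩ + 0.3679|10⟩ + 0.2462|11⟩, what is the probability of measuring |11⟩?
0.06061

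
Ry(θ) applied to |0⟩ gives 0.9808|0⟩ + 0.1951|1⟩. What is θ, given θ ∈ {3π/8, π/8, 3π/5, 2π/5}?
π/8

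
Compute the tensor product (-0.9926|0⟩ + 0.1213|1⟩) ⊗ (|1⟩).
-0.9926|01⟩ + 0.1213|11⟩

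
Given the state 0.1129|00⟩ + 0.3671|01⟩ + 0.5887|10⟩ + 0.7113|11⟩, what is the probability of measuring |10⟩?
0.3466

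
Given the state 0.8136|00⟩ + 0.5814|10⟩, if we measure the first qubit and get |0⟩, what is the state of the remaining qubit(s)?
|0⟩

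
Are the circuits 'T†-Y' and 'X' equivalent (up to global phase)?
No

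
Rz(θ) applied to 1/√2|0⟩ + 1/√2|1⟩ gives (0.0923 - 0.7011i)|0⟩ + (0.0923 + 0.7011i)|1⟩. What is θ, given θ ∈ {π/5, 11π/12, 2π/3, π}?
11π/12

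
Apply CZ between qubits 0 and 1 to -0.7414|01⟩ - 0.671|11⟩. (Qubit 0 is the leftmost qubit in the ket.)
-0.7414|01⟩ + 0.671|11⟩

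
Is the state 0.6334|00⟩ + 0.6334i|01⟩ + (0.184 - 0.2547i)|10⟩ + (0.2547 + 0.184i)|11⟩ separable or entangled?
Separable

Writing the state as a|00⟩ + b|01⟩ + c|10⟩ + d|11⟩, it is a product state iff ad − bc = 0.
Here (a, b, c, d) = (0.6334, 0.6334i, (0.184 - 0.2547i), (0.2547 + 0.184i)): ad − bc = (0.6334)(0.2547 + 0.184i) − (0.6334i)(0.184 - 0.2547i) = 0, so the state is separable.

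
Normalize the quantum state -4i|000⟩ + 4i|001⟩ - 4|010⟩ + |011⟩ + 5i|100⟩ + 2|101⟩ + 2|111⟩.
-0.4417i|000⟩ + 0.4417i|001⟩ - 0.4417|010⟩ + 0.1104|011⟩ + 0.5522i|100⟩ + 0.2209|101⟩ + 0.2209|111⟩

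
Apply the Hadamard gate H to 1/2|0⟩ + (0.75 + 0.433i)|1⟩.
(0.8839 + 0.3062i)|0⟩ + (-0.1768 - 0.3062i)|1⟩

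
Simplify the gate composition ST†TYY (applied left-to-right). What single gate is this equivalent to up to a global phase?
S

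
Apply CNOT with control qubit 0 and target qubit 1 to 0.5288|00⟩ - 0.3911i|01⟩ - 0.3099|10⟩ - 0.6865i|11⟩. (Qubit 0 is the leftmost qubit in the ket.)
0.5288|00⟩ - 0.3911i|01⟩ - 0.6865i|10⟩ - 0.3099|11⟩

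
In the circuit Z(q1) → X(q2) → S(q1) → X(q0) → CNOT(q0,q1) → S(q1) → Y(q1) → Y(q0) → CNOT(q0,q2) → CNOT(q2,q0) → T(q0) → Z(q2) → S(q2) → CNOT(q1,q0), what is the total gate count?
14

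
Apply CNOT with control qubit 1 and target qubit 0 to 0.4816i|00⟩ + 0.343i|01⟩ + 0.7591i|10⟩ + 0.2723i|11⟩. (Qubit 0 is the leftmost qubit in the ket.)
0.4816i|00⟩ + 0.2723i|01⟩ + 0.7591i|10⟩ + 0.343i|11⟩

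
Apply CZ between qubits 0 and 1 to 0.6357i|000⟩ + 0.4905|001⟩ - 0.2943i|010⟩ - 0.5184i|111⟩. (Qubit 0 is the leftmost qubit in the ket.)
0.6357i|000⟩ + 0.4905|001⟩ - 0.2943i|010⟩ + 0.5184i|111⟩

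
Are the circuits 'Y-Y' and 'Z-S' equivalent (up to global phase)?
No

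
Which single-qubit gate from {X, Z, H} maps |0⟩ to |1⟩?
X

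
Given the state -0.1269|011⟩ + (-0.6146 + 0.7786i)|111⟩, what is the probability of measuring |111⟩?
0.984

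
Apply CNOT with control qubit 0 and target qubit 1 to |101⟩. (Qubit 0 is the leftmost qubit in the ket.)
|111⟩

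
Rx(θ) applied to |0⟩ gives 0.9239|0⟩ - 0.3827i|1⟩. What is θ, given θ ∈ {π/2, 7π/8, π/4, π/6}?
π/4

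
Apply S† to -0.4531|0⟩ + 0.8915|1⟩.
-0.4531|0⟩ - 0.8915i|1⟩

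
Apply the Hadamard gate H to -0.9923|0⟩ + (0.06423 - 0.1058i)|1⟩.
(-0.6562 - 0.07481i)|0⟩ + (-0.7471 + 0.07481i)|1⟩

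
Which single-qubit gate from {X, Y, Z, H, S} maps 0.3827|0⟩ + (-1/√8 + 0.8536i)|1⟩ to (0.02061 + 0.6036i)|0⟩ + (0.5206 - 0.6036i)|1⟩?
H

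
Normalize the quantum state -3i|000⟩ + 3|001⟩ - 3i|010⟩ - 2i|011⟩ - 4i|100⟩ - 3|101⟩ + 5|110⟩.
-0.3333i|000⟩ + 0.3333|001⟩ - 0.3333i|010⟩ - 0.2222i|011⟩ - 0.4444i|100⟩ - 0.3333|101⟩ + 0.5556|110⟩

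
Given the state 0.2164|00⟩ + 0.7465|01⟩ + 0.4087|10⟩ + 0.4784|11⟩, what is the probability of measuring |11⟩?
0.2289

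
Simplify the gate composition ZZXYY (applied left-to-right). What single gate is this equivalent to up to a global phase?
X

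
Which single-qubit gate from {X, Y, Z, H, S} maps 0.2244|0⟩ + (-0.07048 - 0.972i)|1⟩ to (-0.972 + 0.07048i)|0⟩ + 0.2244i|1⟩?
Y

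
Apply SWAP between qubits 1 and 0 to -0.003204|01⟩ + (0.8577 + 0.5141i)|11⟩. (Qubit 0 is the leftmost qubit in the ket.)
-0.003204|10⟩ + (0.8577 + 0.5141i)|11⟩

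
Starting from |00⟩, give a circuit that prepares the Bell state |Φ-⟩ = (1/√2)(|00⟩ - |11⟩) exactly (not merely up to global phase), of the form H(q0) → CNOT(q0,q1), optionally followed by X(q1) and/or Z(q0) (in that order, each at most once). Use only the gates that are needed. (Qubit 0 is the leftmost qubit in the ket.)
H(q0) → CNOT(q0,q1) → Z(q0)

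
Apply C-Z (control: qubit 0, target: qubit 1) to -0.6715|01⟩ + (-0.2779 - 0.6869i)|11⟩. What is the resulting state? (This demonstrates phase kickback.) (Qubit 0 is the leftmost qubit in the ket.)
-0.6715|01⟩ + (0.2779 + 0.6869i)|11⟩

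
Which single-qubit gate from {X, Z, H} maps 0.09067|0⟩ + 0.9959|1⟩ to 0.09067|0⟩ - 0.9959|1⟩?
Z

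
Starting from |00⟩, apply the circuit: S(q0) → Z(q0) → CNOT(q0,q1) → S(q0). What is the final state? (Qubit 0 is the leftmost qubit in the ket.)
|00⟩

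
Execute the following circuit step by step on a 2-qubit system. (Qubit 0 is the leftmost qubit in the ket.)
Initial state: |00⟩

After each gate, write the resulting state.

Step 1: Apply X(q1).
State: |01⟩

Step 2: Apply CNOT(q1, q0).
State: |11⟩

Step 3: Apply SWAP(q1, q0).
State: |11⟩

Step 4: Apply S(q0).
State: i|11⟩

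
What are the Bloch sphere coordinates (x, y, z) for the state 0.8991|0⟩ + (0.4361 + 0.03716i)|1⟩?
(0.7842, 0.06682, 0.6168)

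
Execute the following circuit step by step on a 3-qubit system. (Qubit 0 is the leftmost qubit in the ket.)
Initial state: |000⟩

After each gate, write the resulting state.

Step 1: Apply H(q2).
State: 1/√2|000⟩ + 1/√2|001⟩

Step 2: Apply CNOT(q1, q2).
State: 1/√2|000⟩ + 1/√2|001⟩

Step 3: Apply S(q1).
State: 1/√2|000⟩ + 1/√2|001⟩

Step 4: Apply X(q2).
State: 1/√2|000⟩ + 1/√2|001⟩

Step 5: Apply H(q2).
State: |000⟩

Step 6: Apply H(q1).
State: 1/√2|000⟩ + 1/√2|010⟩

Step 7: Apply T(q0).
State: 1/√2|000⟩ + 1/√2|010⟩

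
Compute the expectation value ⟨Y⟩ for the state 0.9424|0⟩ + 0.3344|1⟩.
0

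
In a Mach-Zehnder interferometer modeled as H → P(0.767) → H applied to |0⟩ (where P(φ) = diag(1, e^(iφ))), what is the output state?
(0.86 + 0.347i)|0⟩ + (0.14 - 0.347i)|1⟩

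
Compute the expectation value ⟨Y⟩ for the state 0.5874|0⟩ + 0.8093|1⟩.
0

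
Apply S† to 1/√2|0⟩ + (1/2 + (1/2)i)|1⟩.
1/√2|0⟩ + (1/2 - (1/2)i)|1⟩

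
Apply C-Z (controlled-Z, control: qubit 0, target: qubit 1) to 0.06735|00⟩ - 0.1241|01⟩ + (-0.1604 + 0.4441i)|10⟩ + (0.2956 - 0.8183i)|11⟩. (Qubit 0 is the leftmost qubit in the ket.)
0.06735|00⟩ - 0.1241|01⟩ + (-0.1604 + 0.4441i)|10⟩ + (-0.2956 + 0.8183i)|11⟩

C-Z leaves the control-|0⟩ kets |00⟩, |01⟩ unchanged and applies Z to qubit 1 on the control-|1⟩ pair (|10⟩, |11⟩).
Z = [[1, 0], [0, -1]].
With a = amp(|10⟩) = (-0.1604 + 0.4441i) and b = amp(|11⟩) = (0.2956 - 0.8183i):
new amp(|10⟩) = (1)·a = (-0.1604 + 0.4441i)
new amp(|11⟩) = (-1)·b = (-0.2956 + 0.8183i)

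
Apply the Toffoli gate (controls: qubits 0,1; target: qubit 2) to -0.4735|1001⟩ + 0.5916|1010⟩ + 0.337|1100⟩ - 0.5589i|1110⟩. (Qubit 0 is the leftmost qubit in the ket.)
-0.4735|1001⟩ + 0.5916|1010⟩ - 0.5589i|1100⟩ + 0.337|1110⟩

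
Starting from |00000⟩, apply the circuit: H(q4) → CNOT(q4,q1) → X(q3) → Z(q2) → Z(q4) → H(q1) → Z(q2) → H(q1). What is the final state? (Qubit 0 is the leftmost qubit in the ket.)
1/√2|00010⟩ - 1/√2|01011⟩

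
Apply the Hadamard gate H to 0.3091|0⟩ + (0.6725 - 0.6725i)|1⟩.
(0.6941 - 0.4755i)|0⟩ + (-0.257 + 0.4755i)|1⟩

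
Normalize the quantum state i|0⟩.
i|0⟩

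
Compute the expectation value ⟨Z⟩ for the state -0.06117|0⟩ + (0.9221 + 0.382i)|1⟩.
-0.9925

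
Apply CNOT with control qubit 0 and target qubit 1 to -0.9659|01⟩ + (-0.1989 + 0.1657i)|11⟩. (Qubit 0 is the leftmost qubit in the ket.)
-0.9659|01⟩ + (-0.1989 + 0.1657i)|10⟩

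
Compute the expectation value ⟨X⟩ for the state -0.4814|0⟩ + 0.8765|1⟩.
-0.8439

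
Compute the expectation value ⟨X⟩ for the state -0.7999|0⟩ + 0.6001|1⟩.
-0.96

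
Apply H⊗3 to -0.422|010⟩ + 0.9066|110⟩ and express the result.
0.1713|000⟩ + 0.1713|001⟩ - 0.1713|010⟩ - 0.1713|011⟩ - 0.4697|100⟩ - 0.4697|101⟩ + 0.4697|110⟩ + 0.4697|111⟩

H⊗3 gives amp(|y⟩) = (1/2√2) Σ_x (−1)^(x·y) amp(|x⟩), where x·y is the number of positions in which both x and y have a 1.
|000⟩: (-0.422 + 0.9066)/(2√2) = 0.1713
|001⟩: (-0.422 + 0.9066)/(2√2) = 0.1713
|010⟩: (0.422 - 0.9066)/(2√2) = -0.1713
|011⟩: (0.422 - 0.9066)/(2√2) = -0.1713
|100⟩: (-0.422 - 0.9066)/(2√2) = -0.4697
|101⟩: (-0.422 - 0.9066)/(2√2) = -0.4697
|110⟩: (0.422 + 0.9066)/(2√2) = 0.4697
|111⟩: (0.422 + 0.9066)/(2√2) = 0.4697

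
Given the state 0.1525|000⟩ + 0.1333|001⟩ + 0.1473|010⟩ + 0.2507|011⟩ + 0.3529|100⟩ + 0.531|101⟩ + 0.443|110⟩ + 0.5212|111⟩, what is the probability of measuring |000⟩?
0.02326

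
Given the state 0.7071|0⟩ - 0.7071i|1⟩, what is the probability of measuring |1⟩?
0.5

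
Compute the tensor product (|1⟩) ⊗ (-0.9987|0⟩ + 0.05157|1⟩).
-0.9987|10⟩ + 0.05157|11⟩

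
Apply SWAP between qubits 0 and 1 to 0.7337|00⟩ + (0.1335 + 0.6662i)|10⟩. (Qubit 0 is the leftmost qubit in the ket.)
0.7337|00⟩ + (0.1335 + 0.6662i)|01⟩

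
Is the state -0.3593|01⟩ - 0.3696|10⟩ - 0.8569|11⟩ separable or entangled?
Entangled

Writing the state as a|00⟩ + b|01⟩ + c|10⟩ + d|11⟩, it is a product state iff ad − bc = 0.
Here (a, b, c, d) = (0, -0.3593, -0.3696, -0.8569): ad − bc = (0)(-0.8569) − (-0.3593)(-0.3696) = -0.1328 ≠ 0, so the state is entangled.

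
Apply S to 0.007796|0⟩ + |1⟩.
0.007796|0⟩ + i|1⟩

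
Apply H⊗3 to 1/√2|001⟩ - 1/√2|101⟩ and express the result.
1/2|100⟩ - 1/2|101⟩ + 1/2|110⟩ - 1/2|111⟩

H⊗3 gives amp(|y⟩) = (1/2√2) Σ_x (−1)^(x·y) amp(|x⟩), where x·y is the number of positions in which both x and y have a 1.
|000⟩: (1/√2 - 1/√2)/(2√2) = 0
|001⟩: (-1/√2 + 1/√2)/(2√2) = 0
|010⟩: (1/√2 - 1/√2)/(2√2) = 0
|011⟩: (-1/√2 + 1/√2)/(2√2) = 0
|100⟩: (1/√2 + 1/√2)/(2√2) = 1/2
|101⟩: (-1/√2 - 1/√2)/(2√2) = -1/2
|110⟩: (1/√2 + 1/√2)/(2√2) = 1/2
|111⟩: (-1/√2 - 1/√2)/(2√2) = -1/2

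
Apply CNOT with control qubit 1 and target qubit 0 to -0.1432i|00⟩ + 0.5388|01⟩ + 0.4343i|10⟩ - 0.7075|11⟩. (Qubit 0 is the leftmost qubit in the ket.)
-0.1432i|00⟩ - 0.7075|01⟩ + 0.4343i|10⟩ + 0.5388|11⟩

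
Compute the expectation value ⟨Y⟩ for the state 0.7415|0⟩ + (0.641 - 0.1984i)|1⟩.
-0.2942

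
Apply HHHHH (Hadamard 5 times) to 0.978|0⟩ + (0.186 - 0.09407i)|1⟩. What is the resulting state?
(0.8231 - 0.06652i)|0⟩ + (0.56 + 0.06652i)|1⟩

H² = I, so H^5 = H: a single Hadamard. With (a, b) = (0.978, (0.186 - 0.09407i)), H gives ((a + b)/√2, (a − b)/√2) = ((0.8231 - 0.06652i), (0.56 + 0.06652i)).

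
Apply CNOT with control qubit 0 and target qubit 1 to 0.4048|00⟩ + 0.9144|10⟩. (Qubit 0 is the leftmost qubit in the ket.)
0.4048|00⟩ + 0.9144|11⟩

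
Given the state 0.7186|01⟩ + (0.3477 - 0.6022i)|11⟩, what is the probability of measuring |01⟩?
0.5164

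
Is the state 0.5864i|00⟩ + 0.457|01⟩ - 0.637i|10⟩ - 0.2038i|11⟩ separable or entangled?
Entangled

Writing the state as a|00⟩ + b|01⟩ + c|10⟩ + d|11⟩, it is a product state iff ad − bc = 0.
Here (a, b, c, d) = (0.5864i, 0.457, -0.637i, -0.2038i): ad − bc = (0.5864i)(-0.2038i) − (0.457)(-0.637i) = (0.1195 + 0.2911i) ≠ 0, so the state is entangled.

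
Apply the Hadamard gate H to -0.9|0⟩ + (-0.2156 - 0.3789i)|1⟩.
(-0.7888 - 0.2679i)|0⟩ + (-0.4839 + 0.2679i)|1⟩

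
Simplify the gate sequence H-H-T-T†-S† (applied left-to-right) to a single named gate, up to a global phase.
S†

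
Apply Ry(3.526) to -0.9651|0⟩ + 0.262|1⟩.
-0.07282|0⟩ - 0.9974|1⟩

Ry(3.526) = [[cos(θ/2), −sin(θ/2)], [sin(θ/2), cos(θ/2)]]; θ = 3.526, cos(θ/2) ≈ -0.191022, sin(θ/2) ≈ 0.981586.
With a = amp(|0⟩) = -0.9651 and b = amp(|1⟩) = 0.262:
new amp(|0⟩) = (-0.191022)·a + (-0.981586)·b = -0.07282
new amp(|1⟩) = (0.981586)·a + (-0.191022)·b = -0.9974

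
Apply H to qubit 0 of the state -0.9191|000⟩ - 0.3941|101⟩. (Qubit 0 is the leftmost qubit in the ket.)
-0.6499|000⟩ - 0.2787|001⟩ - 0.6499|100⟩ + 0.2787|101⟩

H on qubit 0 mixes each pair of kets that differ only in qubit 0: amplitudes (a, b) of (|…0…⟩, |…1…⟩) become ((a + b)/√2, (a − b)/√2). Kets absent from the input have amplitude 0.
(|000⟩, |100⟩): (a, b) = (-0.9191, 0) → (-0.6499, -0.6499)
(|001⟩, |101⟩): (a, b) = (0, -0.3941) → (-0.2787, 0.2787)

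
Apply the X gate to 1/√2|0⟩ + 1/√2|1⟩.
1/√2|0⟩ + 1/√2|1⟩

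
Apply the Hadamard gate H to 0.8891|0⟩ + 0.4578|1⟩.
0.9524|0⟩ + 0.305|1⟩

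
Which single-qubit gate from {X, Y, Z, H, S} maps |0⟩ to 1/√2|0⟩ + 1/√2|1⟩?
H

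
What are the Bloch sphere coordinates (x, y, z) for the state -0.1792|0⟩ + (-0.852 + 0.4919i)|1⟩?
(0.3054, -0.1763, -0.9358)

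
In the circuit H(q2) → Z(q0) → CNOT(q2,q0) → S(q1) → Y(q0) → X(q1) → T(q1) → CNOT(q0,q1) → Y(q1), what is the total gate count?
9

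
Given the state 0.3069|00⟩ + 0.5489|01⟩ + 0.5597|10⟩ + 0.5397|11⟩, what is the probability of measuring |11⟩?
0.2913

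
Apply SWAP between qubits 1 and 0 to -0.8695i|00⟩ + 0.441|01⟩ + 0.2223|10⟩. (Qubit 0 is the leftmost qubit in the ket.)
-0.8695i|00⟩ + 0.2223|01⟩ + 0.441|10⟩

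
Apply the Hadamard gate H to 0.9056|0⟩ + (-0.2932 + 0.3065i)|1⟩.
(0.433 + 0.2167i)|0⟩ + (0.8477 - 0.2167i)|1⟩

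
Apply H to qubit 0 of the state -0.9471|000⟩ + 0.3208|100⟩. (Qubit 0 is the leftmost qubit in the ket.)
-0.4429|000⟩ - 0.8965|100⟩

H on qubit 0 mixes each pair of kets that differ only in qubit 0: amplitudes (a, b) of (|…0…⟩, |…1…⟩) become ((a + b)/√2, (a − b)/√2). Kets absent from the input have amplitude 0.
(|000⟩, |100⟩): (a, b) = (-0.9471, 0.3208) → (-0.4429, -0.8965)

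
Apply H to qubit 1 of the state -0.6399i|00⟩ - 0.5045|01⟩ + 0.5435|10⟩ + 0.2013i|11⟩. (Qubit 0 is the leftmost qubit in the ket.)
(-0.3567 - 0.4525i)|00⟩ + (0.3567 - 0.4525i)|01⟩ + (0.3843 + 0.1423i)|10⟩ + (0.3843 - 0.1423i)|11⟩

H on qubit 1 mixes each pair of kets that differ only in qubit 1: amplitudes (a, b) of (|…0…⟩, |…1…⟩) become ((a + b)/√2, (a − b)/√2). Kets absent from the input have amplitude 0.
(|00⟩, |01⟩): (a, b) = (-0.6399i, -0.5045) → ((-0.3567 - 0.4525i), (0.3567 - 0.4525i))
(|10⟩, |11⟩): (a, b) = (0.5435, 0.2013i) → ((0.3843 + 0.1423i), (0.3843 - 0.1423i))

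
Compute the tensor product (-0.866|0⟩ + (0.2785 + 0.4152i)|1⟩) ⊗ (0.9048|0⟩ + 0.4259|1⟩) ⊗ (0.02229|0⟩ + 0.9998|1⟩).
-0.01747|000⟩ - 0.7834|001⟩ - 0.008221|010⟩ - 0.3688|011⟩ + (0.005617 + 0.008374i)|100⟩ + (0.2519 + 0.3756i)|101⟩ + (0.002644 + 0.003942i)|110⟩ + (0.1186 + 0.1768i)|111⟩

amp(|b₁b₂…⟩) = product of the factor amplitudes for bits b₁, b₂, …; only kets whose every factor amplitude is nonzero survive.
|000⟩: (-0.866)(0.9048)(0.02229) = -0.01747
|001⟩: (-0.866)(0.9048)(0.9998) = -0.7834
|010⟩: (-0.866)(0.4259)(0.02229) = -0.008221
|011⟩: (-0.866)(0.4259)(0.9998) = -0.3688
|100⟩: (0.2785 + 0.4152i)(0.9048)(0.02229) = (0.005617 + 0.008374i)
|101⟩: (0.2785 + 0.4152i)(0.9048)(0.9998) = (0.2519 + 0.3756i)
|110⟩: (0.2785 + 0.4152i)(0.4259)(0.02229) = (0.002644 + 0.003942i)
|111⟩: (0.2785 + 0.4152i)(0.4259)(0.9998) = (0.1186 + 0.1768i)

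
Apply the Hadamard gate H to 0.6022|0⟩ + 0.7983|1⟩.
0.9903|0⟩ - 0.1387|1⟩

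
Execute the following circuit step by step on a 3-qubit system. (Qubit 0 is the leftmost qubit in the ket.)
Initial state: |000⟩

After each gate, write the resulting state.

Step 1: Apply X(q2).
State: |001⟩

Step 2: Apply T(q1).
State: |001⟩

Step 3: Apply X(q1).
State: |011⟩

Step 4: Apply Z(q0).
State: |011⟩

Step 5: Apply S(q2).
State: i|011⟩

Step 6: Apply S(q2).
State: -|011⟩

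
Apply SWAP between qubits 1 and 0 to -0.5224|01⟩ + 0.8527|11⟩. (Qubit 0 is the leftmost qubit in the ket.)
-0.5224|10⟩ + 0.8527|11⟩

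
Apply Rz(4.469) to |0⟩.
(-0.616 - 0.7877i)|0⟩

Rz(4.469) = [[e^(−iθ/2), 0], [0, e^(iθ/2)]] with e^(±iθ/2) = cos(θ/2) ± i·sin(θ/2); θ = 4.469, cos(θ/2) ≈ -0.616039, sin(θ/2) ≈ 0.787716.
With a = amp(|0⟩) = 1 and b = amp(|1⟩) = 0:
new amp(|0⟩) = (-0.616039 - 0.787716i)·a = (-0.616 - 0.7877i)
new amp(|1⟩) = (-0.616039 + 0.787716i)·b = 0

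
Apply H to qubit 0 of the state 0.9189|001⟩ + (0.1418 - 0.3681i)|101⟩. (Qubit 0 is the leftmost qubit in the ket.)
(0.75 - 0.2603i)|001⟩ + (0.5495 + 0.2603i)|101⟩

H on qubit 0 mixes each pair of kets that differ only in qubit 0: amplitudes (a, b) of (|…0…⟩, |…1…⟩) become ((a + b)/√2, (a − b)/√2). Kets absent from the input have amplitude 0.
(|001⟩, |101⟩): (a, b) = (0.9189, (0.1418 - 0.3681i)) → ((0.75 - 0.2603i), (0.5495 + 0.2603i))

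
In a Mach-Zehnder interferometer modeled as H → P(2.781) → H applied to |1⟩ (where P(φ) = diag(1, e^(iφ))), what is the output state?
(0.9678 - 0.1764i)|0⟩ + (0.03216 + 0.1764i)|1⟩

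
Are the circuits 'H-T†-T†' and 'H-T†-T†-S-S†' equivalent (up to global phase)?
Yes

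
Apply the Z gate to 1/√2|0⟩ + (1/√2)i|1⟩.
1/√2|0⟩ - (1/√2)i|1⟩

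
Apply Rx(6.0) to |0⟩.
-0.99|0⟩ - 0.1411i|1⟩

Rx(6.0) = [[cos(θ/2), −i·sin(θ/2)], [−i·sin(θ/2), cos(θ/2)]]; θ = 6.0, cos(θ/2) ≈ -0.989992, sin(θ/2) ≈ 0.14112.
With a = amp(|0⟩) = 1 and b = amp(|1⟩) = 0:
new amp(|0⟩) = (-0.989992)·a + (-0.14112i)·b = -0.99
new amp(|1⟩) = (-0.14112i)·a + (-0.989992)·b = -0.1411i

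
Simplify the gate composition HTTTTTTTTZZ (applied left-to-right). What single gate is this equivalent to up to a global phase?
H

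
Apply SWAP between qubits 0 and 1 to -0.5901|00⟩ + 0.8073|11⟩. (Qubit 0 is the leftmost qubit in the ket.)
-0.5901|00⟩ + 0.8073|11⟩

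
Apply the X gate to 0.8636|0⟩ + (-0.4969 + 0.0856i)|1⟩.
(-0.4969 + 0.0856i)|0⟩ + 0.8636|1⟩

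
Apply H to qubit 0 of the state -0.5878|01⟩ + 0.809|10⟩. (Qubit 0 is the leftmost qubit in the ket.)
0.572|00⟩ - 0.4156|01⟩ - 0.572|10⟩ - 0.4156|11⟩

H on qubit 0 mixes each pair of kets that differ only in qubit 0: amplitudes (a, b) of (|…0…⟩, |…1…⟩) become ((a + b)/√2, (a − b)/√2). Kets absent from the input have amplitude 0.
(|00⟩, |10⟩): (a, b) = (0, 0.809) → (0.572, -0.572)
(|01⟩, |11⟩): (a, b) = (-0.5878, 0) → (-0.4156, -0.4156)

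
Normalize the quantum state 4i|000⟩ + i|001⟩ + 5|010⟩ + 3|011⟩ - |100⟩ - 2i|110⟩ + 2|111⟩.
0.5164i|000⟩ + 0.1291i|001⟩ + 0.6455|010⟩ + 0.3873|011⟩ - 0.1291|100⟩ - 0.2582i|110⟩ + 0.2582|111⟩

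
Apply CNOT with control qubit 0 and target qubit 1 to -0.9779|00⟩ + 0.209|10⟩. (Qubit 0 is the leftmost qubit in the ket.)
-0.9779|00⟩ + 0.209|11⟩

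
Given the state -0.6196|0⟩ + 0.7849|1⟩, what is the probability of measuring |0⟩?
0.3839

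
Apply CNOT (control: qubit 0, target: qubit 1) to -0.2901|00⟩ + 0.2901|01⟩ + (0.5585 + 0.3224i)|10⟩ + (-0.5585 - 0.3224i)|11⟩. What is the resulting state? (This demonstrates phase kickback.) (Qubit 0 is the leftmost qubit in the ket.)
-0.2901|00⟩ + 0.2901|01⟩ + (-0.5585 - 0.3224i)|10⟩ + (0.5585 + 0.3224i)|11⟩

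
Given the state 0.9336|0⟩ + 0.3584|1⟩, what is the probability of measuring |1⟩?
0.1285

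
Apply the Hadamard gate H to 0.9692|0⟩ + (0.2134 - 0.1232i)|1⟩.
(0.8362 - 0.08712i)|0⟩ + (0.5344 + 0.08712i)|1⟩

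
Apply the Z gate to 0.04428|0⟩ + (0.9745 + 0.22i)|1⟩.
0.04428|0⟩ + (-0.9745 - 0.22i)|1⟩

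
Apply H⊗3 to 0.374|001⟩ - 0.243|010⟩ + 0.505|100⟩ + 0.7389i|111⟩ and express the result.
(0.2249 + 0.2612i)|000⟩ + (-0.0396 - 0.2612i)|001⟩ + (0.3967 - 0.2612i)|010⟩ + (0.1322 + 0.2612i)|011⟩ + (-0.1322 - 0.2612i)|100⟩ + (-0.3967 + 0.2612i)|101⟩ + (0.0396 + 0.2612i)|110⟩ + (-0.2249 - 0.2612i)|111⟩

H⊗3 gives amp(|y⟩) = (1/2√2) Σ_x (−1)^(x·y) amp(|x⟩), where x·y is the number of positions in which both x and y have a 1.
|000⟩: (0.374 - 0.243 + 0.505 + 0.7389i)/(2√2) = (0.2249 + 0.2612i)
|001⟩: (-0.374 - 0.243 + 0.505 - 0.7389i)/(2√2) = (-0.0396 - 0.2612i)
|010⟩: (0.374 + 0.243 + 0.505 - 0.7389i)/(2√2) = (0.3967 - 0.2612i)
|011⟩: (-0.374 + 0.243 + 0.505 + 0.7389i)/(2√2) = (0.1322 + 0.2612i)
|100⟩: (0.374 - 0.243 - 0.505 - 0.7389i)/(2√2) = (-0.1322 - 0.2612i)
|101⟩: (-0.374 - 0.243 - 0.505 + 0.7389i)/(2√2) = (-0.3967 + 0.2612i)
|110⟩: (0.374 + 0.243 - 0.505 + 0.7389i)/(2√2) = (0.0396 + 0.2612i)
|111⟩: (-0.374 + 0.243 - 0.505 - 0.7389i)/(2√2) = (-0.2249 - 0.2612i)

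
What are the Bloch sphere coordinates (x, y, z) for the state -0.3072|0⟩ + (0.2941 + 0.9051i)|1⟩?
(-0.1807, -0.5561, -0.8113)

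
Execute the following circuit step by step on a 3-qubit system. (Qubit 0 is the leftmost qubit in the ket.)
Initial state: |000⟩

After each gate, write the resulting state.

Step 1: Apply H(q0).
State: 1/√2|000⟩ + 1/√2|100⟩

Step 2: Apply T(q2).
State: 1/√2|000⟩ + 1/√2|100⟩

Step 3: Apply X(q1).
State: 1/√2|010⟩ + 1/√2|110⟩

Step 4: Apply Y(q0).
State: -(1/√2)i|010⟩ + (1/√2)i|110⟩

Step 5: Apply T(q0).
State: -(1/√2)i|010⟩ + (-1/2 + (1/2)i)|110⟩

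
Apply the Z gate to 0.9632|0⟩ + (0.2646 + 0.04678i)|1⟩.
0.9632|0⟩ + (-0.2646 - 0.04678i)|1⟩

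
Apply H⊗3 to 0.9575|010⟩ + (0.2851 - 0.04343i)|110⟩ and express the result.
(0.4393 - 0.01535i)|000⟩ + (0.4393 - 0.01535i)|001⟩ + (-0.4393 + 0.01535i)|010⟩ + (-0.4393 + 0.01535i)|011⟩ + (0.2377 + 0.01535i)|100⟩ + (0.2377 + 0.01535i)|101⟩ + (-0.2377 - 0.01535i)|110⟩ + (-0.2377 - 0.01535i)|111⟩

H⊗3 gives amp(|y⟩) = (1/2√2) Σ_x (−1)^(x·y) amp(|x⟩), where x·y is the number of positions in which both x and y have a 1.
|000⟩: (0.9575 + (0.2851 - 0.04343i))/(2√2) = (0.4393 - 0.01535i)
|001⟩: (0.9575 + (0.2851 - 0.04343i))/(2√2) = (0.4393 - 0.01535i)
|010⟩: (-0.9575 - (0.2851 - 0.04343i))/(2√2) = (-0.4393 + 0.01535i)
|011⟩: (-0.9575 - (0.2851 - 0.04343i))/(2√2) = (-0.4393 + 0.01535i)
|100⟩: (0.9575 - (0.2851 - 0.04343i))/(2√2) = (0.2377 + 0.01535i)
|101⟩: (0.9575 - (0.2851 - 0.04343i))/(2√2) = (0.2377 + 0.01535i)
|110⟩: (-0.9575 + (0.2851 - 0.04343i))/(2√2) = (-0.2377 - 0.01535i)
|111⟩: (-0.9575 + (0.2851 - 0.04343i))/(2√2) = (-0.2377 - 0.01535i)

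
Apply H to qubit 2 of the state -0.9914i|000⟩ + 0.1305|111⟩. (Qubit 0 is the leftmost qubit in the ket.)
-0.701i|000⟩ - 0.701i|001⟩ + 0.09228|110⟩ - 0.09228|111⟩

H on qubit 2 mixes each pair of kets that differ only in qubit 2: amplitudes (a, b) of (|…0…⟩, |…1…⟩) become ((a + b)/√2, (a − b)/√2). Kets absent from the input have amplitude 0.
(|000⟩, |001⟩): (a, b) = (-0.9914i, 0) → (-0.701i, -0.701i)
(|110⟩, |111⟩): (a, b) = (0, 0.1305) → (0.09228, -0.09228)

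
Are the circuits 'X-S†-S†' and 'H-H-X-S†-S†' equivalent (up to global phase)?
Yes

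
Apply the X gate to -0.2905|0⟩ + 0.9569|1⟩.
0.9569|0⟩ - 0.2905|1⟩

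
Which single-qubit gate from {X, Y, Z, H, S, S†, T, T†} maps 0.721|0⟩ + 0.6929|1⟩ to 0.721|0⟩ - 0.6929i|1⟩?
S†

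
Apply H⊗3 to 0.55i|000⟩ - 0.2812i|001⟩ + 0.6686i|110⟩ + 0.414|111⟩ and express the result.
(0.1464 + 0.3314i)|000⟩ + (-0.1464 + 0.5303i)|001⟩ + (-0.1464 - 0.1414i)|010⟩ + (0.1464 + 0.05749i)|011⟩ + (-0.1464 - 0.1414i)|100⟩ + (0.1464 + 0.05749i)|101⟩ + (0.1464 + 0.3314i)|110⟩ + (-0.1464 + 0.5303i)|111⟩

H⊗3 gives amp(|y⟩) = (1/2√2) Σ_x (−1)^(x·y) amp(|x⟩), where x·y is the number of positions in which both x and y have a 1.
|000⟩: (0.55i - 0.2812i + 0.6686i + 0.414)/(2√2) = (0.1464 + 0.3314i)
|001⟩: (0.55i + 0.2812i + 0.6686i - 0.414)/(2√2) = (-0.1464 + 0.5303i)
|010⟩: (0.55i - 0.2812i - 0.6686i - 0.414)/(2√2) = (-0.1464 - 0.1414i)
|011⟩: (0.55i + 0.2812i - 0.6686i + 0.414)/(2√2) = (0.1464 + 0.05749i)
|100⟩: (0.55i - 0.2812i - 0.6686i - 0.414)/(2√2) = (-0.1464 - 0.1414i)
|101⟩: (0.55i + 0.2812i - 0.6686i + 0.414)/(2√2) = (0.1464 + 0.05749i)
|110⟩: (0.55i - 0.2812i + 0.6686i + 0.414)/(2√2) = (0.1464 + 0.3314i)
|111⟩: (0.55i + 0.2812i + 0.6686i - 0.414)/(2√2) = (-0.1464 + 0.5303i)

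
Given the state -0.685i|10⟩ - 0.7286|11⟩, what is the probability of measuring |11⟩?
0.5309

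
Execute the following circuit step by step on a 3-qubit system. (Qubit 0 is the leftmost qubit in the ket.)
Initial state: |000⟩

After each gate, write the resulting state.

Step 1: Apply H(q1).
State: 1/√2|000⟩ + 1/√2|010⟩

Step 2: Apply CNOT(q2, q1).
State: 1/√2|000⟩ + 1/√2|010⟩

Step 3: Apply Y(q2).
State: (1/√2)i|001⟩ + (1/√2)i|011⟩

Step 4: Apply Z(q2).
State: -(1/√2)i|001⟩ - (1/√2)i|011⟩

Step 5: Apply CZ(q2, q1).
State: -(1/√2)i|001⟩ + (1/√2)i|011⟩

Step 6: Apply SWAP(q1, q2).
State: -(1/√2)i|010⟩ + (1/√2)i|011⟩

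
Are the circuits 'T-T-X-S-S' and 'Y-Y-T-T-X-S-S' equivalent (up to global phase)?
Yes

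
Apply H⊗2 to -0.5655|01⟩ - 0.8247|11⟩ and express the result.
-0.6951|00⟩ + 0.6951|01⟩ + 0.1296|10⟩ - 0.1296|11⟩

H⊗2 gives amp(|y⟩) = (1/2) Σ_x (−1)^(x·y) amp(|x⟩), where x·y is the number of positions in which both x and y have a 1.
|00⟩: (-0.5655 - 0.8247)/2 = -0.6951
|01⟩: (0.5655 + 0.8247)/2 = 0.6951
|10⟩: (-0.5655 + 0.8247)/2 = 0.1296
|11⟩: (0.5655 - 0.8247)/2 = -0.1296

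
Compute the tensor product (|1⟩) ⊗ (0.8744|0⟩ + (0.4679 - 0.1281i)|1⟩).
0.8744|10⟩ + (0.4679 - 0.1281i)|11⟩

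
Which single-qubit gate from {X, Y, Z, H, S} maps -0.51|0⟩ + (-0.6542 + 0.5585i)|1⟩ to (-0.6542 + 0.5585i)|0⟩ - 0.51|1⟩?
X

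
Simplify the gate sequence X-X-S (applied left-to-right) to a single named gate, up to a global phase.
S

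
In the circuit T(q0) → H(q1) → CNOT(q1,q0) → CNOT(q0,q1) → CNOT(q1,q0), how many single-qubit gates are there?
2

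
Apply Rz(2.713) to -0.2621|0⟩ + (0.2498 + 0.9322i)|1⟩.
(-0.05574 + 0.2561i)|0⟩ + (-0.8578 + 0.4423i)|1⟩

Rz(2.713) = [[e^(−iθ/2), 0], [0, e^(iθ/2)]] with e^(±iθ/2) = cos(θ/2) ± i·sin(θ/2); θ = 2.713, cos(θ/2) ≈ 0.21266, sin(θ/2) ≈ 0.977126.
With a = amp(|0⟩) = -0.2621 and b = amp(|1⟩) = (0.2498 + 0.9322i):
new amp(|0⟩) = (0.21266 - 0.977126i)·a = (-0.05574 + 0.2561i)
new amp(|1⟩) = (0.21266 + 0.977126i)·b = (-0.8578 + 0.4423i)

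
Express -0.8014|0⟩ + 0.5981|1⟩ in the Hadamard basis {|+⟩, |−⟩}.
-0.1438|+⟩ - 0.9896|−⟩

With |ψ⟩ = α|0⟩ + β|1⟩, the Hadamard-basis coefficients are ⟨+|ψ⟩ = (α + β)/√2 and ⟨−|ψ⟩ = (α − β)/√2.
Here α = -0.8014, β = 0.5981: (α + β)/√2 = -0.1438, (α − β)/√2 = -0.9896.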